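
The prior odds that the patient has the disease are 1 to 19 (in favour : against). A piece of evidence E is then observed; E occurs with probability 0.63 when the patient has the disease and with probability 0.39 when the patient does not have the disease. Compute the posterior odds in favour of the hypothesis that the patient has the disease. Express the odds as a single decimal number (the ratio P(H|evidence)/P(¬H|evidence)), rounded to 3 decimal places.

Posterior odds ≈ 0.085

Prior odds = 1/19 = 0.052632. In log-odds, ln(0.052632) = -2.9444.
Add log likelihood ratio: ln(1.6154) = 0.47957.
Posterior log-odds = -2.4649, so posterior odds = exp(-2.4649) = 0.085020.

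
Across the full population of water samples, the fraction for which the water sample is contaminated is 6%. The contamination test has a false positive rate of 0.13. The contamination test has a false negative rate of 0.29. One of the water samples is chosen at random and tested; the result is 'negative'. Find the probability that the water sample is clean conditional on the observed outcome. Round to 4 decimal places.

P(¬H | E) ≈ 0.9792

Write H for 'the water sample is contaminated'. Prior odds H:¬H = 0.06/0.94 = 0.063830. For the 'negative' outcome, the likelihood ratio is 0.29/0.87 = 0.33333.
Posterior odds = 0.063830 × 0.33333 = 0.021277, so P(H|E) = 0.021277/(1+0.021277) = 0.0208. Then P(¬H|E) = 1 − 0.0208 = 0.9792.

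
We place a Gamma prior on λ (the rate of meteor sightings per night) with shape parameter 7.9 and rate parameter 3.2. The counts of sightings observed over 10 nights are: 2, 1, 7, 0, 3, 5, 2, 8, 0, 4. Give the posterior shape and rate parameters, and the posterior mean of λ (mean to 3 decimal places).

Posterior: Gamma(shape=39.9, rate=13.2); mean ≈ 3.023

The Poisson likelihood adds the total count to the shape and the number of exposure periods to the rate. Here ∑xᵢ = 32 and n = 10, so shape 7.9→39.9 and rate 3.2→13.2.
Posterior mean = shape/rate = 39.9/13.2 = 3.023.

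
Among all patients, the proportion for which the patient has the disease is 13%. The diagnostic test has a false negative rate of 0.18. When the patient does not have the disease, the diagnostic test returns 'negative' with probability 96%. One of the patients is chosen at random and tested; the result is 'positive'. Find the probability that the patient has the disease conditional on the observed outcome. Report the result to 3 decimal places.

P(H | E) ≈ 0.754

Write H for 'the patient has the disease'. Prior odds H:¬H = 0.13/0.87 = 0.14943. For the 'positive' outcome, the likelihood ratio is 0.82/0.04 = 20.500.
Posterior odds = 0.14943 × 20.500 = 3.0632, so P(H|E) = 3.0632/(1+3.0632) = 0.754.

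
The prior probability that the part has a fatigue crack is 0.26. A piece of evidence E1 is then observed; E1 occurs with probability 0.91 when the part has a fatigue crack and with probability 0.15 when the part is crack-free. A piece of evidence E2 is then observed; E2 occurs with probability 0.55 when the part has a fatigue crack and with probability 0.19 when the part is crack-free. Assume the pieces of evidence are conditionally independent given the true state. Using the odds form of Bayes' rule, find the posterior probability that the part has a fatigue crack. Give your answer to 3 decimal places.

Prior odds = 0.26/(1−0.26) = 0.35135.
Likelihood ratio for E1 = 0.91/0.15 = 6.0667.
Likelihood ratio for E2 = 0.55/0.19 = 2.8947.
Posterior odds = prior odds × LR₁ × LR₂ = 6.1702.
Posterior probability = odds/(1+odds) = 6.1702/7.1702 = 0.861.

Posterior probability ≈ 0.861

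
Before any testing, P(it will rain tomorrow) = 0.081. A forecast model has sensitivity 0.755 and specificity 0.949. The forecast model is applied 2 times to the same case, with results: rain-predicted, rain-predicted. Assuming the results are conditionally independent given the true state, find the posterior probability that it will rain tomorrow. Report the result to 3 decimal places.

Posterior P(H) ≈ 0.951

Let H be the event that it will rain tomorrow; start with P(H) = 0.081. P('rain-predicted'|H) = 0.755, P('rain-predicted'|¬H) = 0.051.
Update on result 1 ('rain-predicted'): P(H) ← 0.755·0.0810 / (0.755·0.0810 + 0.051·0.9190) = 0.061155/0.10802 = 0.5661.
Update on result 2 ('rain-predicted'): P(H) ← 0.755·0.5661 / (0.755·0.5661 + 0.051·0.4339) = 0.42742/0.44955 = 0.9508.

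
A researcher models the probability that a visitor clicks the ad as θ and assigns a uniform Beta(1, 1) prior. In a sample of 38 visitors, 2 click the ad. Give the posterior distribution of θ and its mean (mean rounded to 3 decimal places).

Posterior: Beta(3, 37); mean ≈ 0.075

Observing 2 successes and 36 failures updates Beta(1, 1) by adding the success and failure counts to the two shape parameters: α = 1+2 = 3, β = 1+36 = 37.
Posterior mean = α/(α+β) = 3/40 = 0.075.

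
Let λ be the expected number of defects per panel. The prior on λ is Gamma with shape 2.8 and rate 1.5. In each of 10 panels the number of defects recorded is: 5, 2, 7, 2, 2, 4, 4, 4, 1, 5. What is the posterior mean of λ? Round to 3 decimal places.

Posterior mean ≈ 3.374

Total count ∑xᵢ = 36 over n = 10 panels.
Gamma is conjugate to the Poisson likelihood: posterior is Gamma(shape = 2.8+36 = 38.8, rate = 1.5+10 = 11.5).
Posterior mean = shape/rate = 38.8/11.5 = 3.374.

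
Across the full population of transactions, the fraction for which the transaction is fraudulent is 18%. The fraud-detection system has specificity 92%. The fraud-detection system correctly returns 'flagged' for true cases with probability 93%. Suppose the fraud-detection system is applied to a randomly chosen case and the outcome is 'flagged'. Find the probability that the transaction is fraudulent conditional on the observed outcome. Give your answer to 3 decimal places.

P(H | E) ≈ 0.718

Write H for 'the transaction is fraudulent'. Prior odds H:¬H = 0.18/0.82 = 0.21951. For the 'flagged' outcome, the likelihood ratio is 0.93/0.08 = 11.625.
Posterior odds = 0.21951 × 11.625 = 2.5518, so P(H|E) = 2.5518/(1+2.5518) = 0.718.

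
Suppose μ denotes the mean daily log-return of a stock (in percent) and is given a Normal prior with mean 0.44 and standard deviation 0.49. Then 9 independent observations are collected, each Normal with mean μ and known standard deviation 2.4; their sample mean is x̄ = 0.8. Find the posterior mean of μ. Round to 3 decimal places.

Posterior mean ≈ 0.538

With known σ, the Normal prior is conjugate. Weight on the data is w = (n/σ²)/(n/σ² + 1/τ₀²) = 1.56250/(1.56250+4.16493) = 0.27281.
Posterior mean = w·x̄ + (1−w)·μ₀ = 0.27281·0.8 + 0.72719·0.44 = 0.538.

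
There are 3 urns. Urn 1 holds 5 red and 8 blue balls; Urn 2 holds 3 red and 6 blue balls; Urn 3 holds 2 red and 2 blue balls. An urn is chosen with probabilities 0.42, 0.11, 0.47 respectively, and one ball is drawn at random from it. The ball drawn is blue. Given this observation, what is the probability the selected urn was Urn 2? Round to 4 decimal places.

Posterior probability ≈ 0.1294

Tabulate prior·likelihood by source: [1] prior 0.42, lik 0.6154, product 0.2585; [2] prior 0.11, lik 0.6667, product 0.07333; [3] prior 0.47, lik 0.5, product 0.2350.
Normalizing constant = 0.56679; the posterior for Urn 2 is its product over the sum, 0.07333/0.56679 = 0.1294.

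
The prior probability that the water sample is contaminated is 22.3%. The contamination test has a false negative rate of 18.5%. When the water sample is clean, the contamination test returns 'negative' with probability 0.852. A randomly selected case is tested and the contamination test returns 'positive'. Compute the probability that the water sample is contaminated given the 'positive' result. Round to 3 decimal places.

Let H be the event that the water sample is contaminated. P(H) = 0.223, so P(¬H) = 0.777. With E the 'positive' result, P(E|H) = 0.815 and P(E|¬H) = 0.148.
P(E) = 0.815·0.223 + 0.148·0.777 = 0.18174 + 0.11500 = 0.29674.
By Bayes' theorem, P(H|E) = 0.18174 / 0.29674 = 0.612.

P(H | E) ≈ 0.612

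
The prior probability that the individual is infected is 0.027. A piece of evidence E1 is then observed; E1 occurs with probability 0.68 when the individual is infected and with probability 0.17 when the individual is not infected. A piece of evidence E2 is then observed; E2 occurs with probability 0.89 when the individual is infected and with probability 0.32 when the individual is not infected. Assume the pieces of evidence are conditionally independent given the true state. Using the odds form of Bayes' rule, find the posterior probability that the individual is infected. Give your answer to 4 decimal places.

Posterior probability ≈ 0.2359

Prior odds = 0.027/(1−0.027) = 0.027749. In log-odds, ln(0.027749) = -3.5845.
Add log likelihood ratios: ln(4.0000) + ln(2.7812) = 2.4092.
Posterior log-odds = -1.1754, so posterior odds = exp(-1.1754) = 0.30871. Converting, P(H|E) = 0.30871/1.3087 = 0.2359.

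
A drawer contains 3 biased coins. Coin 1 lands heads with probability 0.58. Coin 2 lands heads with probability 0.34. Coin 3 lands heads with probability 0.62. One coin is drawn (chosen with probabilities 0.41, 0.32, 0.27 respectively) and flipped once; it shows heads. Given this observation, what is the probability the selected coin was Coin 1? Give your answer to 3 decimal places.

Tabulate prior·likelihood by source: [1] prior 0.41, lik 0.58, product 0.2378; [2] prior 0.32, lik 0.34, product 0.1088; [3] prior 0.27, lik 0.62, product 0.1674.
Normalizing constant = 0.51400; the posterior for Coin 1 is its product over the sum, 0.2378/0.51400 = 0.463.

Posterior probability ≈ 0.463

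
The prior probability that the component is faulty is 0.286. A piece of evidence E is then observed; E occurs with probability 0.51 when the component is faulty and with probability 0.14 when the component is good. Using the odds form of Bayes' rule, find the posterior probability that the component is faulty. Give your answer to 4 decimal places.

Prior odds = 0.286/(1−0.286) = 0.40056.
Likelihood ratio for E = 0.51/0.14 = 3.6429.
Posterior odds = prior odds × LR = 1.4592.
Posterior probability = odds/(1+odds) = 1.4592/2.4592 = 0.5934.

Posterior probability ≈ 0.5934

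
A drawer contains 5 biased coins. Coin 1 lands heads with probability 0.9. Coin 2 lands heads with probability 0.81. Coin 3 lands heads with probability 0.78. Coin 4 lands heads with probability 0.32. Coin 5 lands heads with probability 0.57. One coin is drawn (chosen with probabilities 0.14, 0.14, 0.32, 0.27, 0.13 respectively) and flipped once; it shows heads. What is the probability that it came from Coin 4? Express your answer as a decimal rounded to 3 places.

P(heads|C1) = 0.9; P(heads|C2) = 0.81; P(heads|C3) = 0.78; P(heads|C4) = 0.32; P(heads|C5) = 0.57.
Prior × likelihood for each source: 0.14·0.9=0.1260, 0.14·0.81=0.1134, 0.32·0.78=0.2496, 0.27·0.32=0.08640, 0.13·0.57=0.07410. Summing gives P(heads) = 0.64950.
P(Coin 4 | heads) = 0.08640 / 0.64950 = 0.133.

Posterior probability ≈ 0.133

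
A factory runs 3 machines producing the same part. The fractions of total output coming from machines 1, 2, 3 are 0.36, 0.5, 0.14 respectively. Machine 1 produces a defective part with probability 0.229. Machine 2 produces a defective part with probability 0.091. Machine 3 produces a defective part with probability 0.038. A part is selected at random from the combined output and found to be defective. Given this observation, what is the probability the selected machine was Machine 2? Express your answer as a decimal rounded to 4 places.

Posterior probability ≈ 0.3414

Tabulate prior·likelihood by source: [1] prior 0.36, lik 0.229, product 0.08244; [2] prior 0.5, lik 0.091, product 0.04550; [3] prior 0.14, lik 0.038, product 0.005320.
Normalizing constant = 0.13326; the posterior for Machine 2 is its product over the sum, 0.04550/0.13326 = 0.3414.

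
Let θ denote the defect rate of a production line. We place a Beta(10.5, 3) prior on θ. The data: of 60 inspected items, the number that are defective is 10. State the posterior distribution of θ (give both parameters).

Posterior: Beta(20.5, 53)

The binomial likelihood is conjugate to the Beta prior: with 10 successes and 50 failures, the posterior is Beta(10.5+10, 3+50) = Beta(20.5, 53).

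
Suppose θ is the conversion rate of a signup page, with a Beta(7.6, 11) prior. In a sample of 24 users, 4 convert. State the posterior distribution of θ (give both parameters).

The binomial likelihood is conjugate to the Beta prior: with 4 successes and 20 failures, the posterior is Beta(7.6+4, 11+20) = Beta(11.6, 31).

Posterior: Beta(11.6, 31)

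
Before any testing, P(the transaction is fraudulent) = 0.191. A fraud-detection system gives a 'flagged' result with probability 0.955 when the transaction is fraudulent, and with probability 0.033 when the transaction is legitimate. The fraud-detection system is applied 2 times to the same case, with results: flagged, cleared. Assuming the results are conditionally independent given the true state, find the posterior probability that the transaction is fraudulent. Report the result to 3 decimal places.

With H the event that the transaction is fraudulent, the joint likelihood of the observed sequence is P(data|H) = 0.955·0.045 = 0.042975 and P(data|¬H) = 0.033·0.967 = 0.031911.
Bayes: P(H|data) = 0.191·0.042975 / (0.191·0.042975 + 0.809·0.031911) = 0.0082082/0.034024 = 0.2412.

Posterior P(H) ≈ 0.241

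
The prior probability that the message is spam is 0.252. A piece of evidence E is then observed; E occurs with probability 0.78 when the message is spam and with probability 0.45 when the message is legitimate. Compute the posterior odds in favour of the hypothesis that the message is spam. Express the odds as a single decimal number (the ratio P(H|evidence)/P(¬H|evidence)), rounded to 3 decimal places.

Posterior odds ≈ 0.584

Prior odds = 0.252/(1−0.252) = 0.33690. In log-odds, ln(0.33690) = -1.0880.
Add log likelihood ratio: ln(1.7333) = 0.55005.
Posterior log-odds = -0.53793, so posterior odds = exp(-0.53793) = 0.58396.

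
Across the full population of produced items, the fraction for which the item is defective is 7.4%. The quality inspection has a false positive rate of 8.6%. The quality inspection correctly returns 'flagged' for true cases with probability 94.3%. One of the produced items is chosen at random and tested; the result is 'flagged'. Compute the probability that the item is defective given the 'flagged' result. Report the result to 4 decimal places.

P(H | E) ≈ 0.4670

Let H be the event that the item is defective. P(H) = 0.074, so P(¬H) = 0.926. With E the 'flagged' result, P(E|H) = 0.943 and P(E|¬H) = 0.086.
P(E) = 0.943·0.074 + 0.086·0.926 = 0.069782 + 0.079636 = 0.14942.
By Bayes' theorem, P(H|E) = 0.069782 / 0.14942 = 0.4670.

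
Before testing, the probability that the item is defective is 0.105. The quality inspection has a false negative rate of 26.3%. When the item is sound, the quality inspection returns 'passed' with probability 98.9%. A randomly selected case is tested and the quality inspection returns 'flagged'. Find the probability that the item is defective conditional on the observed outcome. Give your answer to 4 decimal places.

P(H | E) ≈ 0.8871

Write H for 'the item is defective'. Prior odds H:¬H = 0.105/0.895 = 0.11732. For the 'flagged' outcome, the likelihood ratio is 0.737/0.011 = 67.000.
Posterior odds = 0.11732 × 67.000 = 7.8603, so P(H|E) = 7.8603/(1+7.8603) = 0.8871.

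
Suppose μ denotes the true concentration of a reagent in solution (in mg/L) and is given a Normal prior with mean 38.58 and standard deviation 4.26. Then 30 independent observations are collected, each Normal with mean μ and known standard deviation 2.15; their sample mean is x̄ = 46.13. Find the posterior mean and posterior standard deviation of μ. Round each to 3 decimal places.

Prior precision 1/τ₀² = 1/4.26² = 0.0551037; data precision n/σ² = 30/2.15² = 6.48999.
Posterior precision = 0.0551037 + 6.48999 = 6.54510, giving posterior SD = 1/√6.54510 = 0.391.
Posterior mean = (0.0551037·38.58 + 6.48999·46.13) / 6.54510 = 46.066.

Posterior mean ≈ 46.066; posterior SD ≈ 0.391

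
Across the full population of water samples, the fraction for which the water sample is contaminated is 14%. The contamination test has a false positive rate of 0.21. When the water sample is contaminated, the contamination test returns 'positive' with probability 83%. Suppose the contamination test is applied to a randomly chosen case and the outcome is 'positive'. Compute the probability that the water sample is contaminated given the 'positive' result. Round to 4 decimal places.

P(H | E) ≈ 0.3915

Write H for 'the water sample is contaminated'. Prior odds H:¬H = 0.14/0.86 = 0.16279. For the 'positive' outcome, the likelihood ratio is 0.83/0.21 = 3.9524.
Posterior odds = 0.16279 × 3.9524 = 0.64341, so P(H|E) = 0.64341/(1+0.64341) = 0.3915.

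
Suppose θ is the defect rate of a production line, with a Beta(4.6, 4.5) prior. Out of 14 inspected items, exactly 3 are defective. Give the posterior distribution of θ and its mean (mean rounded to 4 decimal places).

Posterior: Beta(7.6, 15.5); mean ≈ 0.3290

The binomial likelihood is conjugate to the Beta prior: with 3 successes and 11 failures, the posterior is Beta(4.6+3, 4.5+11) = Beta(7.6, 15.5).
Posterior mean = α/(α+β) = 7.6/23.1 = 0.3290.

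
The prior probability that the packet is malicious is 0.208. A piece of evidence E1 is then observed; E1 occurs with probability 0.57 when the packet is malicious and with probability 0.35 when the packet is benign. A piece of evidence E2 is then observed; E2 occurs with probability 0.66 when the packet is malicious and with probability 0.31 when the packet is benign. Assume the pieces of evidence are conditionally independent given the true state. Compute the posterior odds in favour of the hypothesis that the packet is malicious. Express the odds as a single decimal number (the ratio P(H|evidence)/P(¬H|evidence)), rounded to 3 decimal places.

Prior odds = 0.208/(1−0.208) = 0.26263.
Likelihood ratio for E1 = 0.57/0.35 = 1.6286.
Likelihood ratio for E2 = 0.66/0.31 = 2.1290.
Posterior odds = prior odds × LR₁ × LR₂ = 0.91060.

Posterior odds ≈ 0.911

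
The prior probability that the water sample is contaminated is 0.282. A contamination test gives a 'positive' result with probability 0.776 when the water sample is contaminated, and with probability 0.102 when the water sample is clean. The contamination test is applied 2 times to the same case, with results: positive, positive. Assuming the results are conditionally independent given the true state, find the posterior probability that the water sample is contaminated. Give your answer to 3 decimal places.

Posterior P(H) ≈ 0.958

With H the event that the water sample is contaminated, the joint likelihood of the observed sequence is P(data|H) = 0.776·0.776 = 0.60218 and P(data|¬H) = 0.102·0.102 = 0.010404.
Bayes: P(H|data) = 0.282·0.60218 / (0.282·0.60218 + 0.718·0.010404) = 0.16981/0.17728 = 0.9579.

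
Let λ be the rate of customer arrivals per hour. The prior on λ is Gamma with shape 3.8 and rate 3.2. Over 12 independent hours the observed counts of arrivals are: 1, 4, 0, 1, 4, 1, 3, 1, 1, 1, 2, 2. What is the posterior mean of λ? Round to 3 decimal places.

Posterior mean ≈ 1.632

Total count ∑xᵢ = 21 over n = 12 hours.
Gamma is conjugate to the Poisson likelihood: posterior is Gamma(shape = 3.8+21 = 24.8, rate = 3.2+12 = 15.2).
Posterior mean = shape/rate = 24.8/15.2 = 1.632.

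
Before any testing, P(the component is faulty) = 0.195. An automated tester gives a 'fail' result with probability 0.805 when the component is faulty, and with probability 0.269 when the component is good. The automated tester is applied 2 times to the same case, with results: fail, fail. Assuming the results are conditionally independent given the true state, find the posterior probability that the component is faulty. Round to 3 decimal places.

Let H be the event that the component is faulty; start with P(H) = 0.195. P('fail'|H) = 0.805, P('fail'|¬H) = 0.269.
Update on result 1 ('fail'): P(H) ← 0.805·0.1950 / (0.805·0.1950 + 0.269·0.8050) = 0.15698/0.37352 = 0.4203.
Update on result 2 ('fail'): P(H) ← 0.805·0.4203 / (0.805·0.4203 + 0.269·0.5797) = 0.33831/0.49426 = 0.6845.

Posterior P(H) ≈ 0.684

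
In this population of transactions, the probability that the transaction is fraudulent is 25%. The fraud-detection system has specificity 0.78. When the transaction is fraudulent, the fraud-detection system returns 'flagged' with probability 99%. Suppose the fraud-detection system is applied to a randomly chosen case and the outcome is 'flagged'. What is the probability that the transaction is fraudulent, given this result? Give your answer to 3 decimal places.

P(H | E) ≈ 0.600

Write H for 'the transaction is fraudulent'. Prior odds H:¬H = 0.25/0.75 = 0.33333. For the 'flagged' outcome, the likelihood ratio is 0.99/0.22 = 4.5000.
Posterior odds = 0.33333 × 4.5000 = 1.5000, so P(H|E) = 1.5000/(1+1.5000) = 0.600.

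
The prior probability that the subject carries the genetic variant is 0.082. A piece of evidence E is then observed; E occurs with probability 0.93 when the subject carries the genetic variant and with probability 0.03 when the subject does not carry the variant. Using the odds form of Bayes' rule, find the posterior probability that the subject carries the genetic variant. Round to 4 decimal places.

Prior odds = 0.082/(1−0.082) = 0.089325.
Likelihood ratio for E = 0.93/0.03 = 31.000.
Posterior odds = prior odds × LR = 2.7691.
Posterior probability = odds/(1+odds) = 2.7691/3.7691 = 0.7347.

Posterior probability ≈ 0.7347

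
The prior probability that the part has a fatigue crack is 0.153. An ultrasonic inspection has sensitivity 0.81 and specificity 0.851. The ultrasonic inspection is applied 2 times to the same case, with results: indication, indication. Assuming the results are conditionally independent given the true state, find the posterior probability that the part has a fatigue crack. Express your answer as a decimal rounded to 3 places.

With H the event that the part has a fatigue crack, the joint likelihood of the observed sequence is P(data|H) = 0.81·0.81 = 0.65610 and P(data|¬H) = 0.149·0.149 = 0.022201.
Bayes: P(H|data) = 0.153·0.65610 / (0.153·0.65610 + 0.847·0.022201) = 0.10038/0.11919 = 0.8422.

Posterior P(H) ≈ 0.842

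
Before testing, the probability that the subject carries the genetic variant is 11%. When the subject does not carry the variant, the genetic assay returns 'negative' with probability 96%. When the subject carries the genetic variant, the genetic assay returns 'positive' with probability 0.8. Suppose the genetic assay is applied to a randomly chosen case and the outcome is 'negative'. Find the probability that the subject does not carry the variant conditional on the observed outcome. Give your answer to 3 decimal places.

Write H for 'the subject carries the genetic variant'. Prior odds H:¬H = 0.11/0.89 = 0.12360. For the 'negative' outcome, the likelihood ratio is 0.2/0.96 = 0.20833.
Posterior odds = 0.12360 × 0.20833 = 0.025749, so P(H|E) = 0.025749/(1+0.025749) = 0.025. Then P(¬H|E) = 1 − 0.025 = 0.975.

P(¬H | E) ≈ 0.975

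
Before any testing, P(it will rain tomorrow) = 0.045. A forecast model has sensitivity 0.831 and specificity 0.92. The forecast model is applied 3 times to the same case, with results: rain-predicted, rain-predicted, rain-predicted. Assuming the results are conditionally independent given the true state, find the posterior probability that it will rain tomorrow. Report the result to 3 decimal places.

Posterior P(H) ≈ 0.981

With H the event that it will rain tomorrow, the joint likelihood of the observed sequence is P(data|H) = 0.831·0.831·0.831 = 0.57386 and P(data|¬H) = 0.08·0.08·0.08 = 0.00051200.
Bayes: P(H|data) = 0.045·0.57386 / (0.045·0.57386 + 0.955·0.00051200) = 0.025824/0.026312 = 0.9814.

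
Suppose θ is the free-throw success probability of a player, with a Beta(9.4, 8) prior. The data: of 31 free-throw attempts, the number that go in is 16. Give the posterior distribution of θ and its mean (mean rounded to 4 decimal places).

The binomial likelihood is conjugate to the Beta prior: with 16 successes and 15 failures, the posterior is Beta(9.4+16, 8+15) = Beta(25.4, 23).
Posterior mean = α/(α+β) = 25.4/48.4 = 0.5248.

Posterior: Beta(25.4, 23); mean ≈ 0.5248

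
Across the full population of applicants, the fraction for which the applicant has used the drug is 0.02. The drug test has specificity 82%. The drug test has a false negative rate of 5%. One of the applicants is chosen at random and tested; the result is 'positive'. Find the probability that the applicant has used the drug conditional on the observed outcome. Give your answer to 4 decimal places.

Let H be the event that the applicant has used the drug. P(H) = 0.02, so P(¬H) = 0.98. With E the 'positive' result, P(E|H) = 0.95 and P(E|¬H) = 0.18.
P(E) = 0.95·0.02 + 0.18·0.98 = 0.019000 + 0.17640 = 0.19540.
By Bayes' theorem, P(H|E) = 0.019000 / 0.19540 = 0.0972.

P(H | E) ≈ 0.0972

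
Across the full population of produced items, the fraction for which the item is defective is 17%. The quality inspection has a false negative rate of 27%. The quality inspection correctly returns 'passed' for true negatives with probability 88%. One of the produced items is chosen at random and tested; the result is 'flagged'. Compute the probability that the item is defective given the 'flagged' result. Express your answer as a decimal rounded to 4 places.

P(H | E) ≈ 0.5548

Let H be the event that the item is defective. P(H) = 0.17, so P(¬H) = 0.83. With E the 'flagged' result, P(E|H) = 0.73 and P(E|¬H) = 0.12.
P(E) = 0.73·0.17 + 0.12·0.83 = 0.12410 + 0.099600 = 0.22370.
By Bayes' theorem, P(H|E) = 0.12410 / 0.22370 = 0.5548.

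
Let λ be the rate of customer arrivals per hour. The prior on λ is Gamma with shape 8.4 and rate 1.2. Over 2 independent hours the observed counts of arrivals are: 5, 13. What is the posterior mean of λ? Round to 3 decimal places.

Posterior mean ≈ 8.250

Total count ∑xᵢ = 18 over n = 2 hours.
Gamma is conjugate to the Poisson likelihood: posterior is Gamma(shape = 8.4+18 = 26.4, rate = 1.2+2 = 3.2).
Posterior mean = shape/rate = 26.4/3.2 = 8.250.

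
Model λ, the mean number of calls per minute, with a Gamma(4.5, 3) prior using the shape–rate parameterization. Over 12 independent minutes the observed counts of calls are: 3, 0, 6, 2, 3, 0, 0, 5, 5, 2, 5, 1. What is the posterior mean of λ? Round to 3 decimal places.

Posterior mean ≈ 2.433

Total count ∑xᵢ = 32 over n = 12 minutes.
Gamma is conjugate to the Poisson likelihood: posterior is Gamma(shape = 4.5+32 = 36.5, rate = 3+12 = 15).
E[λ | data] = 36.5/15 = 2.433.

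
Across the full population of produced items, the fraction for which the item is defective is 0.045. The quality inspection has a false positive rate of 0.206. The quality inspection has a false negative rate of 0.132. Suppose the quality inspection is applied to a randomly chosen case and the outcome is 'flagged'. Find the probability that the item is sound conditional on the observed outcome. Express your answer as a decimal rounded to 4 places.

P(¬H | E) ≈ 0.8343

Let H be the event that the item is defective. P(H) = 0.045, so P(¬H) = 0.955. With E the 'flagged' result, P(E|H) = 0.868 and P(E|¬H) = 0.206.
P(E) = 0.868·0.045 + 0.206·0.955 = 0.039060 + 0.19673 = 0.23579.
By Bayes' theorem, P(H|E) = 0.039060 / 0.23579 = 0.1657. Hence P(¬H|E) = 1 − 0.1657 = 0.8343.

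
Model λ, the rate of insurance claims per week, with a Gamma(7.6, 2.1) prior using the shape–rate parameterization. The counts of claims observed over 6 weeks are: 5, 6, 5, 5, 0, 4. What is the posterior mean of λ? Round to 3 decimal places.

Posterior mean ≈ 4.025

The Poisson likelihood adds the total count to the shape and the number of exposure periods to the rate. Here ∑xᵢ = 25 and n = 6, so shape 7.6→32.6 and rate 2.1→8.1.
Posterior mean = shape/rate = 32.6/8.1 = 4.025.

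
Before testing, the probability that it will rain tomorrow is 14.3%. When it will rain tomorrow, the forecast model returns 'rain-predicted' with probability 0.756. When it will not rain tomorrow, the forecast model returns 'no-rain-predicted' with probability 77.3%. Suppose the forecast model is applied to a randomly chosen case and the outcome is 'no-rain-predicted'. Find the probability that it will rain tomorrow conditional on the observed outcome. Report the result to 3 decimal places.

Write H for 'it will rain tomorrow'. Prior odds H:¬H = 0.143/0.857 = 0.16686. For the 'no-rain-predicted' outcome, the likelihood ratio is 0.244/0.773 = 0.31565.
Posterior odds = 0.16686 × 0.31565 = 0.052670, so P(H|E) = 0.052670/(1+0.052670) = 0.050.

P(H | E) ≈ 0.050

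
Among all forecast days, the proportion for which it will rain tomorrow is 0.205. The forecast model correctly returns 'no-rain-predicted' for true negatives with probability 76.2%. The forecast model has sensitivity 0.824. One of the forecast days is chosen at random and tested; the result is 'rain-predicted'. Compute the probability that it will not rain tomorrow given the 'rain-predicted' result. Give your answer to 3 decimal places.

P(¬H | E) ≈ 0.528

Write H for 'it will rain tomorrow'. Prior odds H:¬H = 0.205/0.795 = 0.25786. For the 'rain-predicted' outcome, the likelihood ratio is 0.824/0.238 = 3.4622.
Posterior odds = 0.25786 × 3.4622 = 0.89276, so P(H|E) = 0.89276/(1+0.89276) = 0.472. Then P(¬H|E) = 1 − 0.472 = 0.528.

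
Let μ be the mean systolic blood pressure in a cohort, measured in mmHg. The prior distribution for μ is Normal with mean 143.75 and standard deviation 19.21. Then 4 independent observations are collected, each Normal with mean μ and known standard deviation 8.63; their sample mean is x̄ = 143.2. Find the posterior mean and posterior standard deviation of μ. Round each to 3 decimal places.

Posterior mean ≈ 143.226; posterior SD ≈ 4.210

With known σ, the Normal prior is conjugate. Weight on the data is w = (n/σ²)/(n/σ² + 1/τ₀²) = 0.0537079/(0.0537079+0.00270985) = 0.95197.
Posterior mean = w·x̄ + (1−w)·μ₀ = 0.95197·143.2 + 0.048032·143.75 = 143.226. Posterior variance = 1/(0.0537079+0.00270985) = 17.7249, so SD = 4.210.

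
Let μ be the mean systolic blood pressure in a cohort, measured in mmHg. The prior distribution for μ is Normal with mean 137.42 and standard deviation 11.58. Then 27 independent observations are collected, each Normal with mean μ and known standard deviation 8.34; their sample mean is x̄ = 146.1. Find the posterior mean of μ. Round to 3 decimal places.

Posterior mean ≈ 145.936

Prior precision 1/τ₀² = 1/11.58² = 0.00745732; data precision n/σ² = 27/8.34² = 0.388179.
Posterior precision = 0.00745732 + 0.388179 = 0.395636.
Posterior mean = (0.00745732·137.42 + 0.388179·146.1) / 0.395636 = 145.936.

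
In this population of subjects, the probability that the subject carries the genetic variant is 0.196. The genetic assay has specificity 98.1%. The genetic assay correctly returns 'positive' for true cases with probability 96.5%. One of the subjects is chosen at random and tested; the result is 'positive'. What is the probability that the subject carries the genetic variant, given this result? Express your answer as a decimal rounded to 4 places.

Write H for 'the subject carries the genetic variant'. Prior odds H:¬H = 0.196/0.804 = 0.24378. For the 'positive' outcome, the likelihood ratio is 0.965/0.019 = 50.789.
Posterior odds = 0.24378 × 50.789 = 12.382, so P(H|E) = 12.382/(1+12.382) = 0.9253.

P(H | E) ≈ 0.9253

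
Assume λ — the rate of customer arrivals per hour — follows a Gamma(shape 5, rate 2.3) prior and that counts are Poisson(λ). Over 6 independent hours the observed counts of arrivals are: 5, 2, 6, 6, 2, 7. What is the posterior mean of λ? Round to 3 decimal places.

Total count ∑xᵢ = 28 over n = 6 hours.
Gamma is conjugate to the Poisson likelihood: posterior is Gamma(shape = 5+28 = 33, rate = 2.3+6 = 8.3).
Posterior mean = shape/rate = 33/8.3 = 3.976.

Posterior mean ≈ 3.976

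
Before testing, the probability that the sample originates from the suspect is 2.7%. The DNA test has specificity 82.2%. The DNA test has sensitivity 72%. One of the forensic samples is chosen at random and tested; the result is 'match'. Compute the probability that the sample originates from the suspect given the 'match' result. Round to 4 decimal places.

Let H be the event that the sample originates from the suspect. P(H) = 0.027, so P(¬H) = 0.973. With E the 'match' result, P(E|H) = 0.72 and P(E|¬H) = 0.178.
P(E) = 0.72·0.027 + 0.178·0.973 = 0.019440 + 0.17319 = 0.19263.
By Bayes' theorem, P(H|E) = 0.019440 / 0.19263 = 0.1009.

P(H | E) ≈ 0.1009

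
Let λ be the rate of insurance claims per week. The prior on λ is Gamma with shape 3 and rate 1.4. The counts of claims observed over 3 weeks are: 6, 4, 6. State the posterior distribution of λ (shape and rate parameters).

The Poisson likelihood adds the total count to the shape and the number of exposure periods to the rate. Here ∑xᵢ = 16 and n = 3, so shape 3→19 and rate 1.4→4.4.

Posterior: Gamma(shape=19, rate=4.4)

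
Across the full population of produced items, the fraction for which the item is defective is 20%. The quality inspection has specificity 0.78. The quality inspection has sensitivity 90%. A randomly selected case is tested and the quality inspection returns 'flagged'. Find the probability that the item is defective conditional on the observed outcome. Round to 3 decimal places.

Write H for 'the item is defective'. Prior odds H:¬H = 0.2/0.8 = 0.25000. For the 'flagged' outcome, the likelihood ratio is 0.9/0.22 = 4.0909.
Posterior odds = 0.25000 × 4.0909 = 1.0227, so P(H|E) = 1.0227/(1+1.0227) = 0.506.

P(H | E) ≈ 0.506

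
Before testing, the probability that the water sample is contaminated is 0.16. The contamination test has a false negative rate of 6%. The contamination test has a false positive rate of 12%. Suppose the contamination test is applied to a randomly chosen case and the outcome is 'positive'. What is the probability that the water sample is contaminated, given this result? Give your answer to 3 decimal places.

P(H | E) ≈ 0.599

Let H be the event that the water sample is contaminated. P(H) = 0.16, so P(¬H) = 0.84. With E the 'positive' result, P(E|H) = 0.94 and P(E|¬H) = 0.12.
P(E) = 0.94·0.16 + 0.12·0.84 = 0.15040 + 0.10080 = 0.25120.
By Bayes' theorem, P(H|E) = 0.15040 / 0.25120 = 0.599.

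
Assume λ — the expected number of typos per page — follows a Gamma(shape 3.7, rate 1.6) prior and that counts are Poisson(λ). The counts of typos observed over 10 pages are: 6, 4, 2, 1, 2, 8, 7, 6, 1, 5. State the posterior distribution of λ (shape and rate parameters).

Posterior: Gamma(shape=45.7, rate=11.6)

The Poisson likelihood adds the total count to the shape and the number of exposure periods to the rate. Here ∑xᵢ = 42 and n = 10, so shape 3.7→45.7 and rate 1.6→11.6.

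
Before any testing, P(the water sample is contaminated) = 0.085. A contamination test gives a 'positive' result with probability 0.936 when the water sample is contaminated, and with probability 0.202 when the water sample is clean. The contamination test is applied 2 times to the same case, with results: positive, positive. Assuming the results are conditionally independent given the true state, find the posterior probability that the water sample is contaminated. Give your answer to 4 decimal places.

Posterior P(H) ≈ 0.6661

Let H be the event that the water sample is contaminated; start with P(H) = 0.085. P('positive'|H) = 0.936, P('positive'|¬H) = 0.202.
Update on result 1 ('positive'): P(H) ← 0.936·0.0850 / (0.936·0.0850 + 0.202·0.9150) = 0.079560/0.26439 = 0.3009.
Update on result 2 ('positive'): P(H) ← 0.936·0.3009 / (0.936·0.3009 + 0.202·0.6991) = 0.28166/0.42287 = 0.6661.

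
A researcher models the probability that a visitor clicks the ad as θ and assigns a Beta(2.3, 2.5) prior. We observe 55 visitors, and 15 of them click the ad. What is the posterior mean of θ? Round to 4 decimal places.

The binomial likelihood is conjugate to the Beta prior: with 15 successes and 40 failures, the posterior is Beta(2.3+15, 2.5+40) = Beta(17.3, 42.5).
E[θ | data] = 17.3/(17.3+42.5) = 0.2893.

Posterior mean ≈ 0.2893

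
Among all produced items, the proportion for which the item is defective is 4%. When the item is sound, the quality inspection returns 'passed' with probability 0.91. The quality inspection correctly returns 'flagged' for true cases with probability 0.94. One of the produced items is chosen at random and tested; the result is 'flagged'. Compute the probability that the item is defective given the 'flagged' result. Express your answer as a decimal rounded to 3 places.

P(H | E) ≈ 0.303

Let H be the event that the item is defective. P(H) = 0.04, so P(¬H) = 0.96. With E the 'flagged' result, P(E|H) = 0.94 and P(E|¬H) = 0.09.
P(E) = 0.94·0.04 + 0.09·0.96 = 0.037600 + 0.086400 = 0.12400.
By Bayes' theorem, P(H|E) = 0.037600 / 0.12400 = 0.303.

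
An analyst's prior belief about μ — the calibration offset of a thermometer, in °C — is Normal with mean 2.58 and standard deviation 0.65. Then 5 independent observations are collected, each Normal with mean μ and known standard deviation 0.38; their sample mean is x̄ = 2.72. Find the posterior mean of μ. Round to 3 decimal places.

Posterior mean ≈ 2.711

Prior precision 1/τ₀² = 1/0.65² = 2.36686; data precision n/σ² = 5/0.38² = 34.6260.
Posterior precision = 2.36686 + 34.6260 = 36.9929.
Posterior mean = (2.36686·2.58 + 34.6260·2.72) / 36.9929 = 2.711.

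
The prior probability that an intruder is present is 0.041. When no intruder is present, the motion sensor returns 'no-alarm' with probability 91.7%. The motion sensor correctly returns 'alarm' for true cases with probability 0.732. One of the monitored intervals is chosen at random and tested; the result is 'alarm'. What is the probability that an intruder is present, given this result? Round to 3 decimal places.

P(H | E) ≈ 0.274

Let H be the event that an intruder is present. P(H) = 0.041, so P(¬H) = 0.959. With E the 'alarm' result, P(E|H) = 0.732 and P(E|¬H) = 0.083.
P(E) = 0.732·0.041 + 0.083·0.959 = 0.030012 + 0.079597 = 0.10961.
By Bayes' theorem, P(H|E) = 0.030012 / 0.10961 = 0.274.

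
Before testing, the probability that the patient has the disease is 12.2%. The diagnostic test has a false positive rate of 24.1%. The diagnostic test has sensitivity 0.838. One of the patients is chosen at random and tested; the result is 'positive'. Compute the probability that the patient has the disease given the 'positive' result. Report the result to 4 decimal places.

P(H | E) ≈ 0.3258

Let H be the event that the patient has the disease. P(H) = 0.122, so P(¬H) = 0.878. With E the 'positive' result, P(E|H) = 0.838 and P(E|¬H) = 0.241.
P(E) = 0.838·0.122 + 0.241·0.878 = 0.10224 + 0.21160 = 0.31383.
By Bayes' theorem, P(H|E) = 0.10224 / 0.31383 = 0.3258.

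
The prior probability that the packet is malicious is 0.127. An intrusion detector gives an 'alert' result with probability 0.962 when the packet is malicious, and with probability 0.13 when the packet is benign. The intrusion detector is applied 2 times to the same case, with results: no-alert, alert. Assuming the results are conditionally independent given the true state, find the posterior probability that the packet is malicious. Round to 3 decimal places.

Posterior P(H) ≈ 0.045

With H the event that the packet is malicious, the joint likelihood of the observed sequence is P(data|H) = 0.038·0.962 = 0.036556 and P(data|¬H) = 0.87·0.13 = 0.11310.
Bayes: P(H|data) = 0.127·0.036556 / (0.127·0.036556 + 0.873·0.11310) = 0.0046426/0.10338 = 0.0449.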